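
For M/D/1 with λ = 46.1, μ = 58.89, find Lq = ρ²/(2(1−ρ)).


ρ = 46.1/58.89 = 0.7828
M/D/1: Lq = ρ²/(2(1−ρ)) = 0.6128/(2·0.2172) = 1.41078

Final: 1.41078


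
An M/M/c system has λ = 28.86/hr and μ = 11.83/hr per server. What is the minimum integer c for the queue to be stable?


Stability requires cμ > λ ⇔ c > λ/μ.
λ/μ = 28.86/11.83 = 2.4396
Minimum integer c = ⌊2.4396⌋ + 1 = 3
Check: 3·11.83 = 35.49 > 28.86, while 2·11.83 = 23.66 ≤ 28.86

Final: 3 servers


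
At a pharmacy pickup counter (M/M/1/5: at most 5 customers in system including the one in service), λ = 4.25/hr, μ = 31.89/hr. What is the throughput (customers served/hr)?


ρ = 0.1333; P_K = (1−ρ)ρ^5/(1−ρ^6) = 0.00003644
λ_eff = λ(1 − P_K) = 4.25·(1 − 0.00003644) = 4.25·0.999964 = 4.2498 /hr

Final: 4.2498 /hr


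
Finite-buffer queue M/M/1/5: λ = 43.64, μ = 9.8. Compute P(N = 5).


ρ = λ/μ = 43.64/9.8 = 4.4531
P_K = (1−ρ)ρ^K/(1−ρ^(K+1)) = (-3.4531·1751.028969)/(1 − 7797.439205)
= -6046.410236/-7796.439205 = 0.775535

Final: 0.775535


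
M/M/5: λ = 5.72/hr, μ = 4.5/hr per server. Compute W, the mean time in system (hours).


a = 1.2711; ρ = 0.2542; P₀ = 0.280338
Lq = P₀·a^c·ρ/(c!(1−ρ)²) = 0.003543
Wq = Lq/λ = 0.003543/5.72 = 0.0006195 hr
W = Wq + 1/μ = 0.0006195 + 0.22222 = 0.22284 hr

Final: 0.22284 hr


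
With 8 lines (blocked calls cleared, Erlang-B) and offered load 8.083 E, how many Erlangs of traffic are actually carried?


B(8,8.083) = 0.240165 (Erlang-B)
Carried load = a(1 − B) = 8.083·(1 − 0.240165) = 8.083·0.759835 = 6.1417 E

Final: 6.1417 Erlangs


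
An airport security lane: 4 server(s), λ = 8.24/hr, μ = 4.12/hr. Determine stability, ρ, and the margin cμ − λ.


Total capacity cμ = 4·4.12 = 16.48/hr
ρ = λ/(cμ) = 8.24/16.48 = 0.5000
Stable ⇔ ρ < 1: YES
Spare capacity = cμ − λ = 16.48 − 8.24 = 8.24/hr

Final: ρ = 0.5000; stable; margin = 8.24/hr


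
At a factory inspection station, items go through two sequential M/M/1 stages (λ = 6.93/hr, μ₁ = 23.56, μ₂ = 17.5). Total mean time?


Each node sees arrival rate λ = 6.93/hr (tandem ⇒ throughput preserved).
W₁ = 1/(μ₁−λ) = 1/(23.56−6.93) = 0.06013 hr
W₂ = 1/(μ₂−λ) = 1/(17.5−6.93) = 0.09461 hr
W_total = W₁ + W₂ = 0.06013 + 0.09461 = 0.15474 hr

Final: 0.15474 hr


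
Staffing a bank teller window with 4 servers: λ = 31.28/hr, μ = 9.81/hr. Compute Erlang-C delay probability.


a = λ/μ = 3.1886; ρ = a/4 = 0.7971
P₀ = 0.027849 (from M/M/c formula)
C(c,a) = [a^c/(c!(1−ρ))]·P₀ = [103.36915/(24·0.2029)]·0.027849
= 21.23223·0.027849 = 0.591305

Final: 0.591305


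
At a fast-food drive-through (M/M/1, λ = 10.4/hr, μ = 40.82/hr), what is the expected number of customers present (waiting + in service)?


ρ = λ/μ = 10.4/40.82 = 0.2548
L = ρ/(1−ρ) = 0.2548/(1 − 0.2548) = 0.2548/0.7452 = 0.3419

Final: 0.3419


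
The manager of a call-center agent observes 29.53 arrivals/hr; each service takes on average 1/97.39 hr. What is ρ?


ρ = λ/μ = 29.53/97.39 = 0.3032

Final: 0.3032


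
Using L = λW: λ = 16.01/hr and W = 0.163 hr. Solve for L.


L = λW = 16.01·0.163 = 2.6096

Final: 2.6096


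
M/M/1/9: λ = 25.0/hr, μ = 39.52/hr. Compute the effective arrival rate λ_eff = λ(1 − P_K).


ρ = 0.6326; P_K = (1−ρ)ρ^9/(1−ρ^10) = 0.006022
λ_eff = λ(1 − P_K) = 25.0·(1 − 0.006022) = 25.0·0.993978 = 24.8495 /hr

Final: 24.8495 /hr


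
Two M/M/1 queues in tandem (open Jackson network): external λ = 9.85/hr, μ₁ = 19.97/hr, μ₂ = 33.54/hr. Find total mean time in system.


Each node sees arrival rate λ = 9.85/hr (tandem ⇒ throughput preserved).
W₁ = 1/(μ₁−λ) = 1/(19.97−9.85) = 0.09881 hr
W₂ = 1/(μ₂−λ) = 1/(33.54−9.85) = 0.04221 hr
W_total = W₁ + W₂ = 0.09881 + 0.04221 = 0.14103 hr

Final: 0.14103 hr


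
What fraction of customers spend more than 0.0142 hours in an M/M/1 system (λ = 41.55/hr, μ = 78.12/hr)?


W ~ Exponential(μ−λ) for M/M/1.
μ − λ = 78.12 − 41.55 = 36.5700
P(W > t) = e^{−(μ−λ)t} = e^{−0.5193} = 0.594940

Final: 0.594940


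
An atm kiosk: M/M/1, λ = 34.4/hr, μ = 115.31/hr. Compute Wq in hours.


ρ = 34.4/115.31 = 0.2983
Wq = ρ/(μ−λ) = 0.2983/(115.31 − 34.4) = 0.2983/80.91 = 0.003687 hr

Final: 0.003687 hr


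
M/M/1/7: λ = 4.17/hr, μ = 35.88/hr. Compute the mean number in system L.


ρ = 4.17/35.88 = 0.1162
L = ρ[1 − (K+1)ρ^K + Kρ^(K+1)] / [(1−ρ)(1−ρ^(K+1))]
Numerator: 0.1162·(1 − 8·0.0000002864 + 7·0.00000003329) = 0.116220
Denominator: (0.8838)·(1.000000) = 0.883779
L = 0.116220/0.883779 = 0.1315

Final: 0.1315


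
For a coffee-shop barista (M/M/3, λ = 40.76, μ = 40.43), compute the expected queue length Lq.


a = λ/μ = 1.0082; ρ = a/3 = 0.3361
P₀ = 0.360545
Lq = P₀·a^c·ρ / (c!·(1−ρ)²) = 0.360545·1.02469·0.3361/(6·0.44082)
= 0.04694

Final: 0.04694


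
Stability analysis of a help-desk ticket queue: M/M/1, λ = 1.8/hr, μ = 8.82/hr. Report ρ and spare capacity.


Total capacity cμ = 1·8.82 = 8.82/hr
ρ = λ/(cμ) = 1.8/8.82 = 0.2041
Stable ⇔ ρ < 1: YES
Spare capacity = cμ − λ = 8.82 − 1.8 = 7.02/hr

Final: ρ = 0.2041; stable; margin = 7.02/hr


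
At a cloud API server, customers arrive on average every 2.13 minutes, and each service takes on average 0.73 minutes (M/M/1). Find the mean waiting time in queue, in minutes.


λ = 60/2.13 = 28.1690 /hr
μ = 60/0.73 = 82.1918 /hr
ρ = λ/μ = 28.1690/82.1918 = 0.3427
Wq = ρ/(μ−λ) = 0.3427/(82.1918−28.1690) = 0.006344 hr
In minutes: 0.006344·60 = 0.3806 min

Final: 0.3806 min


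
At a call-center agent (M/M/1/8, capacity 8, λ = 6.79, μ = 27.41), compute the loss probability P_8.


ρ = λ/μ = 6.79/27.41 = 0.2477
P_K = (1−ρ)ρ^K/(1−ρ^(K+1)) = (0.7523·0.00001418)/(1 − 0.000003513)
= 0.00001067/0.999996 = 0.00001067

Final: 0.00001067


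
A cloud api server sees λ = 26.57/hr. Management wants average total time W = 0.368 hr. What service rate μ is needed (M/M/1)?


W = 1/(μ−λ) ⇒ μ − λ = 1/W = 1/0.368 = 2.7174
μ = λ + 1/W = 26.57 + 2.7174 = 29.2874 per hr

Final: 29.2874 /hr


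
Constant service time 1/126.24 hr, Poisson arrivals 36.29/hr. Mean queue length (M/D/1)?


ρ = 36.29/126.24 = 0.2875
M/D/1: Lq = ρ²/(2(1−ρ)) = 0.08264/(2·0.7125) = 0.05799

Final: 0.05799


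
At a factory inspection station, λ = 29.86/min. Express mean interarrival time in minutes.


Mean interarrival time = 1/λ = 1/29.86 minute = 0.03349 minute
In minutes: 0.03349 × 1 = 0.03349 min

Final: 0.03349 min


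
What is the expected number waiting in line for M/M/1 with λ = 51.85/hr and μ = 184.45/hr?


ρ = 51.85/184.45 = 0.2811
Lq = ρ²/(1−ρ) = 0.07902/0.7189 = 0.1099

Final: 0.1099


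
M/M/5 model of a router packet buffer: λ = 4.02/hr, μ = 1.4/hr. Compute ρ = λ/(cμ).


ρ = λ/(cμ) = 4.02/(5·1.4) = 4.02/7.00 = 0.5743

Final: 0.5743


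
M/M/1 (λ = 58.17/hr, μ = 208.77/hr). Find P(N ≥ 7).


ρ = 58.17/208.77 = 0.2786
P(N ≥ n) = ρ^n = 0.2786^7 = 0.0001304

Final: 0.0001304


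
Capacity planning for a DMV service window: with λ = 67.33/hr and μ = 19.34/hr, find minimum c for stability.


Stability requires cμ > λ ⇔ c > λ/μ.
λ/μ = 67.33/19.34 = 3.4814
Minimum integer c = ⌊3.4814⌋ + 1 = 4
Check: 4·19.34 = 77.36 > 67.33, while 3·19.34 = 58.02 ≤ 67.33

Final: 4 servers


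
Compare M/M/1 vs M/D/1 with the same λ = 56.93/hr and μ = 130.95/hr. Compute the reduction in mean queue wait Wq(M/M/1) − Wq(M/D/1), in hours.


ρ = 56.93/130.95 = 0.4347
Wq(M/M/1) = ρ/(μ−λ) = 0.4347/74.02 = 0.005873 hr
Wq(M/D/1) = ρ/(2(μ−λ)) = 0.002937 hr
Savings = 0.005873 − 0.002937 = 0.002937 hr

Final: 0.002937 hr


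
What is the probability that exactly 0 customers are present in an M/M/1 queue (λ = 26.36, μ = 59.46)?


ρ = 26.36/59.46 = 0.4433
P_n = (1−ρ)·ρ^n = (1 − 0.4433)·0.4433^0 = 0.5567·1.000000 = 0.556677

Final: 0.556677


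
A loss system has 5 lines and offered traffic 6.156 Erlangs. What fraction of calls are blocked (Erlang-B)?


B(c,a) = (a^c/c!) / Σ_{k=0}^{c} a^k/k!
a^5/5! = 73.673586
Σ terms (k=0..5): 1.00000 + 6.15600 + 18.94817 + 38.88164 + 59.83885 + 73.67359 = 198.498240
B = 73.673586/198.498240 = 0.371155

Final: 0.371155


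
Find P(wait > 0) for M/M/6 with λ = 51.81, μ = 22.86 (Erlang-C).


a = λ/μ = 2.2664; ρ = a/6 = 0.3777
P₀ = 0.103358 (from M/M/c formula)
C(c,a) = [a^c/(c!(1−ρ))]·P₀ = [135.52649/(720·0.6223)]·0.103358
= 0.30249·0.103358 = 0.031265

Final: 0.031265


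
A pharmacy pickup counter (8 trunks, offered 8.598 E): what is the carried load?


B(8,8.598) = 0.268105 (Erlang-B)
Carried load = a(1 − B) = 8.598·(1 − 0.268105) = 8.598·0.731895 = 6.2928 E

Final: 6.2928 Erlangs


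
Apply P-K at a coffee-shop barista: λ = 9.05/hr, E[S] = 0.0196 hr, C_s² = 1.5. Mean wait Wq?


ρ = λ·E[S] = 9.05·0.0196 = 0.1774
E[S²] = E[S]²(1+C_s²) = 0.0196²·(1+1.5) = 0.0009604
Wq = λ·E[S²]/(2(1−ρ)) = 9.05·0.0009604/(2·0.8226) = 0.005283 hr

Final: 0.005283 hr


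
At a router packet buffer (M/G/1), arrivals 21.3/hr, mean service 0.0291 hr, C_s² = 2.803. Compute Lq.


ρ = λ·E[S] = 21.3·0.0291 = 0.6198
Lq = ρ²(1+C_s²)/(2(1−ρ)) = 0.3842·(1+2.803)/(2·0.3802)
= 0.3842·3.8030/0.7603 = 1.92160

Final: 1.92160


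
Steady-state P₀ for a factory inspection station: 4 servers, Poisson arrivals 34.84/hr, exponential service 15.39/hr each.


a = λ/μ = 34.84/15.39 = 2.2638; ρ = a/c = 0.5660
Σ_{k=0}^{3} a^k/k! (terms k=0..3) = 1.00000 + 2.26381 + 2.56241 + 1.93360 = 7.75982
Tail: a^4/(4!(1−ρ)) = 26.26383/(24·0.4340) = 2.52121
P₀ = 1/(7.75982 + 2.52121) = 1/10.28103 = 0.097266

Final: 0.097266


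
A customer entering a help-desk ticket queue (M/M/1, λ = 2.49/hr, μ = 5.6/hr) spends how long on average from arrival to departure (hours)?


W = 1/(μ−λ) = 1/(5.6 − 2.49) = 1/3.11 = 0.3215 hr

Final: 0.3215 hr


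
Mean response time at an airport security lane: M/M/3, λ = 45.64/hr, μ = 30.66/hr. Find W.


a = 1.4886; ρ = 0.4962; P₀ = 0.213323
Lq = P₀·a^c·ρ/(c!(1−ρ)²) = 0.22926
Wq = Lq/λ = 0.22926/45.64 = 0.005023 hr
W = Wq + 1/μ = 0.005023 + 0.03262 = 0.03764 hr

Final: 0.03764 hr


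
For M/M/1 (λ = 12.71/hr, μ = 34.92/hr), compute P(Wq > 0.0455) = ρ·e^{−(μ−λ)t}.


ρ = 12.71/34.92 = 0.3640
P(Wq > t) = ρ·e^{−(μ−λ)t} = 0.3640·e^{−1.0106}
= 0.3640·0.364017 = 0.132493

Final: 0.132493


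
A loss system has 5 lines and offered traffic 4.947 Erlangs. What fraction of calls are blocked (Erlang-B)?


B(c,a) = (a^c/c!) / Σ_{k=0}^{c} a^k/k!
a^5/5! = 24.690410
Σ terms (k=0..5): 1.00000 + 4.94700 + 12.23640 + 20.17783 + 24.95493 + 24.69041 = 88.006578
B = 24.690410/88.006578 = 0.280552

Final: 0.280552


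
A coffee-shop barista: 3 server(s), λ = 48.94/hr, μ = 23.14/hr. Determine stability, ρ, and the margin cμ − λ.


Total capacity cμ = 3·23.14 = 69.42/hr
ρ = λ/(cμ) = 48.94/69.42 = 0.7050
Stable ⇔ ρ < 1: YES
Spare capacity = cμ − λ = 69.42 − 48.94 = 20.48/hr

Final: ρ = 0.7050; stable; margin = 20.48/hr


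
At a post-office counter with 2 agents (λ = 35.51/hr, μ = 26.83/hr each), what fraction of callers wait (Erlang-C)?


a = λ/μ = 1.3235; ρ = a/2 = 0.6618
P₀ = 0.203544 (from M/M/c formula)
C(c,a) = [a^c/(c!(1−ρ))]·P₀ = [1.75170/(2·0.3382)]·0.203544
= 2.58943·0.203544 = 0.527062

Final: 0.527062


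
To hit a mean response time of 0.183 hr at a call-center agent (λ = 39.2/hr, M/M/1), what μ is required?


W = 1/(μ−λ) ⇒ μ − λ = 1/W = 1/0.183 = 5.4645
μ = λ + 1/W = 39.2 + 5.4645 = 44.6645 per hr

Final: 44.6645 /hr


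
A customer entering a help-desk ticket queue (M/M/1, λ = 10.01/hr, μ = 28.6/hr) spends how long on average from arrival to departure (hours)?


W = 1/(μ−λ) = 1/(28.6 − 10.01) = 1/18.59 = 0.05379 hr

Final: 0.05379 hr


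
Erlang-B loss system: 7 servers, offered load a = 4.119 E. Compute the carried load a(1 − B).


B(7,4.119) = 0.068937 (Erlang-B)
Carried load = a(1 − B) = 4.119·(1 − 0.068937) = 4.119·0.931063 = 3.8351 E

Final: 3.8351 Erlangs


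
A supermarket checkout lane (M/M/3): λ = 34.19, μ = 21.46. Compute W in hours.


a = 1.5932; ρ = 0.5311; P₀ = 0.188693
Lq = P₀·a^c·ρ/(c!(1−ρ)²) = 0.30714
Wq = Lq/λ = 0.30714/34.19 = 0.008983 hr
W = Wq + 1/μ = 0.008983 + 0.04660 = 0.05558 hr

Final: 0.05558 hr


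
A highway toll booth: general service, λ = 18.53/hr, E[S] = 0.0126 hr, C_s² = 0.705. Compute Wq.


ρ = λ·E[S] = 18.53·0.0126 = 0.2335
E[S²] = E[S]²(1+C_s²) = 0.0126²·(1+0.705) = 0.0002707
Wq = λ·E[S²]/(2(1−ρ)) = 18.53·0.0002707/(2·0.7665) = 0.003272 hr

Final: 0.003272 hr


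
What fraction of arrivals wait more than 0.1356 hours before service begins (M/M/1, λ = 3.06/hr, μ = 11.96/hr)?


ρ = 3.06/11.96 = 0.2559
P(Wq > t) = ρ·e^{−(μ−λ)t} = 0.2559·e^{−1.2068}
= 0.2559·0.299141 = 0.076536

Final: 0.076536


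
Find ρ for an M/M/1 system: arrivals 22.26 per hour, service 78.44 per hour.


ρ = λ/μ = 22.26/78.44 = 0.2838

Final: 0.2838


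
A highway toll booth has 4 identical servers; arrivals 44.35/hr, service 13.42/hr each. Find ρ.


ρ = λ/(cμ) = 44.35/(4·13.42) = 44.35/53.68 = 0.8262

Final: 0.8262


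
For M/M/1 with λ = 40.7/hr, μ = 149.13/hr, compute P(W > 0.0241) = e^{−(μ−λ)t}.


W ~ Exponential(μ−λ) for M/M/1.
μ − λ = 149.13 − 40.7 = 108.4300
P(W > t) = e^{−(μ−λ)t} = e^{−2.6132} = 0.073302

Final: 0.073302


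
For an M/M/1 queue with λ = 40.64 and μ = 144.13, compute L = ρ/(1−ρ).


ρ = λ/μ = 40.64/144.13 = 0.2820
L = ρ/(1−ρ) = 0.2820/(1 − 0.2820) = 0.2820/0.7180 = 0.3927

Final: 0.3927


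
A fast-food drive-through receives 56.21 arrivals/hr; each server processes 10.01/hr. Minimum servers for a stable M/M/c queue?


Stability requires cμ > λ ⇔ c > λ/μ.
λ/μ = 56.21/10.01 = 5.6154
Minimum integer c = ⌊5.6154⌋ + 1 = 6
Check: 6·10.01 = 60.06 > 56.21, while 5·10.01 = 50.05 ≤ 56.21

Final: 6 servers


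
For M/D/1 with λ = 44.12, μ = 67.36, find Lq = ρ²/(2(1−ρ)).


ρ = 44.12/67.36 = 0.6550
M/D/1: Lq = ρ²/(2(1−ρ)) = 0.4290/(2·0.3450) = 0.62173

Final: 0.62173


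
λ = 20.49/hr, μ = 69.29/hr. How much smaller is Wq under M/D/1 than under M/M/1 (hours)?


ρ = 20.49/69.29 = 0.2957
Wq(M/M/1) = ρ/(μ−λ) = 0.2957/48.80 = 0.006060 hr
Wq(M/D/1) = ρ/(2(μ−λ)) = 0.003030 hr
Savings = 0.006060 − 0.003030 = 0.003030 hr

Final: 0.003030 hr


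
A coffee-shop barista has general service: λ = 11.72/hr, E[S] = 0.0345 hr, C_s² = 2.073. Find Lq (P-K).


ρ = λ·E[S] = 11.72·0.0345 = 0.4043
Lq = ρ²(1+C_s²)/(2(1−ρ)) = 0.1635·(1+2.073)/(2·0.5957)
= 0.1635·3.0730/1.1913 = 0.42172

Final: 0.42172


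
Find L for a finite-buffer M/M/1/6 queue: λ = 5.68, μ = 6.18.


ρ = 5.68/6.18 = 0.9191
L = ρ[1 − (K+1)ρ^K + Kρ^(K+1)] / [(1−ρ)(1−ρ^(K+1))]
Numerator: 0.9191·(1 − 7·0.602780 + 6·0.554012) = 0.096144
Denominator: (0.08091)·(0.445988) = 0.036083
L = 0.096144/0.036083 = 2.6645

Final: 2.6645


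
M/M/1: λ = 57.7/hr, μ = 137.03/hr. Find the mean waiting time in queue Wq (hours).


ρ = 57.7/137.03 = 0.4211
Wq = ρ/(μ−λ) = 0.4211/(137.03 − 57.7) = 0.4211/79.33 = 0.005308 hr

Final: 0.005308 hr


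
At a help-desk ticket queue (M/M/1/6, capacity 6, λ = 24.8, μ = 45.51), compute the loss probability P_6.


ρ = λ/μ = 24.8/45.51 = 0.5449
P_K = (1−ρ)ρ^K/(1−ρ^(K+1)) = (0.4551·0.026186)/(1 − 0.014270)
= 0.011916/0.985730 = 0.012089

Final: 0.012089


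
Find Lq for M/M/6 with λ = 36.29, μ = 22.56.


a = λ/μ = 1.6086; ρ = a/6 = 0.2681
P₀ = 0.200090
Lq = P₀·a^c·ρ / (c!·(1−ρ)²) = 0.200090·17.32556·0.2681/(720·0.53568)
= 0.002410

Final: 0.002410


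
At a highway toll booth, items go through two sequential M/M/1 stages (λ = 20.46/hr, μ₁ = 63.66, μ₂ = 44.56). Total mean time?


Each node sees arrival rate λ = 20.46/hr (tandem ⇒ throughput preserved).
W₁ = 1/(μ₁−λ) = 1/(63.66−20.46) = 0.02315 hr
W₂ = 1/(μ₂−λ) = 1/(44.56−20.46) = 0.04149 hr
W_total = W₁ + W₂ = 0.02315 + 0.04149 = 0.06464 hr

Final: 0.06464 hr


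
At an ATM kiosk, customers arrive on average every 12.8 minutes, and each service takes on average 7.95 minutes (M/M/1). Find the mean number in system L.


λ = 60/12.8 = 4.6875 /hr
μ = 60/7.95 = 7.5472 /hr
ρ = λ/μ = 4.6875/7.5472 = 0.6211
L = ρ/(1−ρ) = 0.6211/0.3789 = 1.6392

Final: 1.6392


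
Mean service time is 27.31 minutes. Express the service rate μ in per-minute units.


μ = 1/(service time) in consistent units.
1 minute = 1 min, so μ = 1/27.31 = 0.03662 per minute

Final: 0.03662 /min


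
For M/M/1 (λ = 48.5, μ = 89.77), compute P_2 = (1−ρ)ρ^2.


ρ = 48.5/89.77 = 0.5403
P_n = (1−ρ)·ρ^n = (1 − 0.5403)·0.5403^2 = 0.4597·0.291891 = 0.134191

Final: 0.134191


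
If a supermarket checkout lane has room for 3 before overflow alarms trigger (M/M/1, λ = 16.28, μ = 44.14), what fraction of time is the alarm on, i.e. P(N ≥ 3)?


ρ = 16.28/44.14 = 0.3688
P(N ≥ n) = ρ^n = 0.3688^3 = 0.050173

Final: 0.050173


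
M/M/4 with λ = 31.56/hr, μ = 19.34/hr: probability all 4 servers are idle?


a = λ/μ = 31.56/19.34 = 1.6319; ρ = a/c = 0.4080
Σ_{k=0}^{3} a^k/k! (terms k=0..3) = 1.00000 + 1.63185 + 1.33147 + 0.72425 = 4.68757
Tail: a^4/(4!(1−ρ)) = 7.09124/(24·0.5920) = 0.49907
P₀ = 1/(4.68757 + 0.49907) = 1/5.18664 = 0.192803

Final: 0.192803


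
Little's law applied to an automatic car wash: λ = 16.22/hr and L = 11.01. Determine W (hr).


W = L/λ = 11.01/16.22 = 0.6788 hr

Final: 0.6788 hr


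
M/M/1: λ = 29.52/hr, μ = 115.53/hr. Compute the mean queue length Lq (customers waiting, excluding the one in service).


ρ = 29.52/115.53 = 0.2555
Lq = ρ²/(1−ρ) = 0.06529/0.7445 = 0.08770

Final: 0.08770


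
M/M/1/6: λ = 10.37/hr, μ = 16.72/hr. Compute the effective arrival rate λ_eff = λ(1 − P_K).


ρ = 0.6202; P_K = (1−ρ)ρ^6/(1−ρ^7) = 0.022408
λ_eff = λ(1 − P_K) = 10.37·(1 − 0.022408) = 10.37·0.977592 = 10.1376 /hr

Final: 10.1376 /hr


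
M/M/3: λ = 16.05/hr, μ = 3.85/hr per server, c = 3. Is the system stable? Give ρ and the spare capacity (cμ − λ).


Total capacity cμ = 3·3.85 = 11.55/hr
ρ = λ/(cμ) = 16.05/11.55 = 1.3896
Stable ⇔ ρ < 1: NO
Spare capacity = cμ − λ = 11.55 − 16.05 = -4.50/hr

Final: ρ = 1.3896; unstable; margin = -4.50/hr


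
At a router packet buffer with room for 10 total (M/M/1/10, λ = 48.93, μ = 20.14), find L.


ρ = 48.93/20.14 = 2.4295
L = ρ[1 − (K+1)ρ^K + Kρ^(K+1)] / [(1−ρ)(1−ρ^(K+1))]
Numerator: 2.4295·(1 − 11·7164.031643 + 10·17404.968634) = 231400.364024
Denominator: (-1.4295)·(-17403.968634) = 24878.860823
L = 231400.364024/24878.860823 = 9.3011

Final: 9.3011


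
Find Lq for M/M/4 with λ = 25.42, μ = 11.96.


a = λ/μ = 2.1254; ρ = a/4 = 0.5314
P₀ = 0.113653
Lq = P₀·a^c·ρ / (c!·(1−ρ)²) = 0.113653·20.40692·0.5314/(24·0.21963)
= 0.23380

Final: 0.23380


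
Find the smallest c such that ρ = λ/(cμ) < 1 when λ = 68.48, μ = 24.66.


Stability requires cμ > λ ⇔ c > λ/μ.
λ/μ = 68.48/24.66 = 2.7770
Minimum integer c = ⌊2.7770⌋ + 1 = 3
Check: 3·24.66 = 73.98 > 68.48, while 2·24.66 = 49.32 ≤ 68.48

Final: 3 servers


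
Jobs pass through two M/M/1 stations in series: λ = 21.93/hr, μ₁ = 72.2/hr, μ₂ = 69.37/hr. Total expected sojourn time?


Each node sees arrival rate λ = 21.93/hr (tandem ⇒ throughput preserved).
W₁ = 1/(μ₁−λ) = 1/(72.2−21.93) = 0.01989 hr
W₂ = 1/(μ₂−λ) = 1/(69.37−21.93) = 0.02108 hr
W_total = W₁ + W₂ = 0.01989 + 0.02108 = 0.04097 hr

Final: 0.04097 hr


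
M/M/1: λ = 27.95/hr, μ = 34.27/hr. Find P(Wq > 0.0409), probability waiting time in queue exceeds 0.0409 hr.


ρ = 27.95/34.27 = 0.8156
P(Wq > t) = ρ·e^{−(μ−λ)t} = 0.8156·e^{−0.2585}
= 0.8156·0.772218 = 0.629807

Final: 0.629807


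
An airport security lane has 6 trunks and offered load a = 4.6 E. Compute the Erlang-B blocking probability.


B(c,a) = (a^c/c!) / Σ_{k=0}^{c} a^k/k!
a^6/6! = 13.158746
Σ terms (k=0..6): 1.00000 + 4.60000 + 10.58000 + 16.22267 + 18.65607 + 17.16358 + 13.15875 = 81.381060
B = 13.158746/81.381060 = 0.161693

Final: 0.161693


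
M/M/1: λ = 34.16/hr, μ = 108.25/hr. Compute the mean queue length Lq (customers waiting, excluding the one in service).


ρ = 34.16/108.25 = 0.3156
Lq = ρ²/(1−ρ) = 0.09958/0.6844 = 0.1455

Final: 0.1455


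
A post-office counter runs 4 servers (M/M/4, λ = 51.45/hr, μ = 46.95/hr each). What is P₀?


a = λ/μ = 51.45/46.95 = 1.0958; ρ = a/c = 0.2740
Σ_{k=0}^{3} a^k/k! (terms k=0..3) = 1.00000 + 1.09585 + 0.60044 + 0.21933 = 2.91562
Tail: a^4/(4!(1−ρ)) = 1.44211/(24·0.7260) = 0.08276
P₀ = 1/(2.91562 + 0.08276) = 1/2.99838 = 0.333514

Final: 0.333514


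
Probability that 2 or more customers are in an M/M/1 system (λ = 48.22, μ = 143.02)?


ρ = 48.22/143.02 = 0.3372
P(N ≥ n) = ρ^n = 0.3372^2 = 0.113674

Final: 0.113674


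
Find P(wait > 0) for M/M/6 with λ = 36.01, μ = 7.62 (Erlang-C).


a = λ/μ = 4.7257; ρ = a/6 = 0.7876
P₀ = 0.006769 (from M/M/c formula)
C(c,a) = [a^c/(c!(1−ρ))]·P₀ = [11138.04326/(720·0.2124)]·0.006769
= 72.83890·0.006769 = 0.493015

Final: 0.493015


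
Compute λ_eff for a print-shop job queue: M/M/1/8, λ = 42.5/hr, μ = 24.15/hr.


ρ = 1.7598; P_K = (1−ρ)ρ^8/(1−ρ^9) = 0.434448
λ_eff = λ(1 − P_K) = 42.5·(1 − 0.434448) = 42.5·0.565552 = 24.0360 /hr

Final: 24.0360 /hr


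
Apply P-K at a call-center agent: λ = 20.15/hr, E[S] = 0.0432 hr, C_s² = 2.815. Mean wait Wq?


ρ = λ·E[S] = 20.15·0.0432 = 0.8705
E[S²] = E[S]²(1+C_s²) = 0.0432²·(1+2.815) = 0.007120
Wq = λ·E[S²]/(2(1−ρ)) = 20.15·0.007120/(2·0.1295) = 0.55382 hr

Final: 0.55382 hr


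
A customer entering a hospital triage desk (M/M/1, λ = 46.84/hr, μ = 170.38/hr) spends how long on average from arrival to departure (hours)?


W = 1/(μ−λ) = 1/(170.38 − 46.84) = 1/123.54 = 0.008095 hr

Final: 0.008095 hr


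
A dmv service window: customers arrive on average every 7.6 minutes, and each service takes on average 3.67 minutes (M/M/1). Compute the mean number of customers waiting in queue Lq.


λ = 60/7.6 = 7.8947 /hr
μ = 60/3.67 = 16.3488 /hr
ρ = λ/μ = 7.8947/16.3488 = 0.4829
Lq = ρ²/(1−ρ) = 0.2332/0.5171 = 0.4509

Final: 0.4509


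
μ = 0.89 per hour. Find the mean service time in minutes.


Mean service time = 1/μ = 1/0.89 hour = 1.12360 hour
In minutes: 1.12360 × 60 = 67.4157 min

Final: 67.4157 min


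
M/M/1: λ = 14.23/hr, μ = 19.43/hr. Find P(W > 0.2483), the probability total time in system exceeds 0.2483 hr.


W ~ Exponential(μ−λ) for M/M/1.
μ − λ = 19.43 − 14.23 = 5.2000
P(W > t) = e^{−(μ−λ)t} = e^{−1.2912} = 0.274952

Final: 0.274952


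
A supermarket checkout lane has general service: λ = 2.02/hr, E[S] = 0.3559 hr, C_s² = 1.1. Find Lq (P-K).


ρ = λ·E[S] = 2.02·0.3559 = 0.7189
Lq = ρ²(1+C_s²)/(2(1−ρ)) = 0.5168·(1+1.1)/(2·0.2811)
= 0.5168·2.1000/0.5622 = 1.93070

Final: 1.93070


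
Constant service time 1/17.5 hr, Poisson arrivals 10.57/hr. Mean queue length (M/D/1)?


ρ = 10.57/17.5 = 0.6040
M/D/1: Lq = ρ²/(2(1−ρ)) = 0.3648/(2·0.3960) = 0.46063

Final: 0.46063


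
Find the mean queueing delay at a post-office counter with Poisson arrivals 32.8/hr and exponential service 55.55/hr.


ρ = 32.8/55.55 = 0.5905
Wq = ρ/(μ−λ) = 0.5905/(55.55 − 32.8) = 0.5905/22.75 = 0.02595 hr

Final: 0.02595 hr


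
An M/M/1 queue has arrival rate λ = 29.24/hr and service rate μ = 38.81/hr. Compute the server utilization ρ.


ρ = λ/μ = 29.24/38.81 = 0.7534

Final: 0.7534


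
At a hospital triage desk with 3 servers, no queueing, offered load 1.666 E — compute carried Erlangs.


B(3,1.666) = 0.159744 (Erlang-B)
Carried load = a(1 − B) = 1.666·(1 − 0.159744) = 1.666·0.840256 = 1.3999 E

Final: 1.3999 Erlangs


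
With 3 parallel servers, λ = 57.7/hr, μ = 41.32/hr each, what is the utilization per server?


ρ = λ/(cμ) = 57.7/(3·41.32) = 57.7/123.96 = 0.4655

Final: 0.4655


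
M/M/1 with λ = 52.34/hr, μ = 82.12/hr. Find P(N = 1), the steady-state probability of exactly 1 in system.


ρ = 52.34/82.12 = 0.6374
P_n = (1−ρ)·ρ^n = (1 − 0.6374)·0.6374^1 = 0.3626·0.637360 = 0.231132

Final: 0.231132


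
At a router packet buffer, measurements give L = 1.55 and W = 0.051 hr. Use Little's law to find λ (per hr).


λ = L/W = 1.55/0.051 = 30.3922 /hr

Final: 30.3922 /hr


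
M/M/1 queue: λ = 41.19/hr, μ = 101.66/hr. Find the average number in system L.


ρ = λ/μ = 41.19/101.66 = 0.4052
L = ρ/(1−ρ) = 0.4052/(1 − 0.4052) = 0.4052/0.5948 = 0.6812

Final: 0.6812


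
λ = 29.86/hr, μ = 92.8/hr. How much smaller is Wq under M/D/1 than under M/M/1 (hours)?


ρ = 29.86/92.8 = 0.3218
Wq(M/M/1) = ρ/(μ−λ) = 0.3218/62.94 = 0.005112 hr
Wq(M/D/1) = ρ/(2(μ−λ)) = 0.002556 hr
Savings = 0.005112 − 0.002556 = 0.002556 hr

Final: 0.002556 hr


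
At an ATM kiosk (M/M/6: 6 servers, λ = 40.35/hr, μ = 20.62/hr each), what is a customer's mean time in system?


a = 1.9568; ρ = 0.3261; P₀ = 0.141122
Lq = P₀·a^c·ρ/(c!(1−ρ)²) = 0.007904
Wq = Lq/λ = 0.007904/40.35 = 0.0001959 hr
W = Wq + 1/μ = 0.0001959 + 0.04850 = 0.04869 hr

Final: 0.04869 hr


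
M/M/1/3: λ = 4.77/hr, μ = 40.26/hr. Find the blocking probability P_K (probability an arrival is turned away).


ρ = λ/μ = 4.77/40.26 = 0.1185
P_K = (1−ρ)ρ^K/(1−ρ^(K+1)) = (0.8815·0.001663)/(1 − 0.0001971)
= 0.001466/0.999803 = 0.001466

Final: 0.001466


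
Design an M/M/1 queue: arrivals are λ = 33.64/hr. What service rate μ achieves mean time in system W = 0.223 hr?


W = 1/(μ−λ) ⇒ μ − λ = 1/W = 1/0.223 = 4.4843
μ = λ + 1/W = 33.64 + 4.4843 = 38.1243 per hr

Final: 38.1243 /hr


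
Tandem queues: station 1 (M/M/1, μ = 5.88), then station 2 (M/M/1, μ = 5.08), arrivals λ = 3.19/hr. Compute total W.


Each node sees arrival rate λ = 3.19/hr (tandem ⇒ throughput preserved).
W₁ = 1/(μ₁−λ) = 1/(5.88−3.19) = 0.37175 hr
W₂ = 1/(μ₂−λ) = 1/(5.08−3.19) = 0.52910 hr
W_total = W₁ + W₂ = 0.37175 + 0.52910 = 0.90085 hr

Final: 0.90085 hr


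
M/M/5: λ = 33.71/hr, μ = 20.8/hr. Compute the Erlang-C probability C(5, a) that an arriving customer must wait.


a = λ/μ = 1.6207; ρ = a/5 = 0.3241
P₀ = 0.197287 (from M/M/c formula)
C(c,a) = [a^c/(c!(1−ρ))]·P₀ = [11.18091/(120·0.6759)]·0.197287
= 0.13786·0.197287 = 0.027198

Final: 0.027198


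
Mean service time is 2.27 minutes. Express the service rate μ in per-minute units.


μ = 1/(service time) in consistent units.
1 minute = 1 min, so μ = 1/2.27 = 0.4405 per minute

Final: 0.4405 /min


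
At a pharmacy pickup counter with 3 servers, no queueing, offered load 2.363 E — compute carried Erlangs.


B(3,2.363) = 0.263237 (Erlang-B)
Carried load = a(1 − B) = 2.363·(1 − 0.263237) = 2.363·0.736763 = 1.7410 E

Final: 1.7410 Erlangs


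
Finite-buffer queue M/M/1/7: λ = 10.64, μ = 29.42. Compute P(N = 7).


ρ = λ/μ = 10.64/29.42 = 0.3617
P_K = (1−ρ)ρ^K/(1−ρ^(K+1)) = (0.6383·0.0008093)/(1 − 0.0002927)
= 0.0005166/0.999707 = 0.0005167

Final: 0.0005167


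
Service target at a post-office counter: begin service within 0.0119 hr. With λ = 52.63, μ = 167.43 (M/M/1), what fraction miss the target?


ρ = 52.63/167.43 = 0.3143
P(Wq > t) = ρ·e^{−(μ−λ)t} = 0.3143·e^{−1.3661}
= 0.3143·0.255095 = 0.080187

Final: 0.080187


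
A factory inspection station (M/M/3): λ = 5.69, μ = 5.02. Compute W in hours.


a = 1.1335; ρ = 0.3778; P₀ = 0.315864
Lq = P₀·a^c·ρ/(c!(1−ρ)²) = 0.07482
Wq = Lq/λ = 0.07482/5.69 = 0.01315 hr
W = Wq + 1/μ = 0.01315 + 0.19920 = 0.21235 hr

Final: 0.21235 hr


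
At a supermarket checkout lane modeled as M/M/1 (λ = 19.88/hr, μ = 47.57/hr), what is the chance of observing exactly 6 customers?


ρ = 19.88/47.57 = 0.4179
P_n = (1−ρ)·ρ^n = (1 − 0.4179)·0.4179^6 = 0.5821·0.005327 = 0.003101

Final: 0.003101


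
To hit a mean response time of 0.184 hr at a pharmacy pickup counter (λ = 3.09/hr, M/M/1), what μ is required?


W = 1/(μ−λ) ⇒ μ − λ = 1/W = 1/0.184 = 5.4348
μ = λ + 1/W = 3.09 + 5.4348 = 8.5248 per hr

Final: 8.5248 /hr


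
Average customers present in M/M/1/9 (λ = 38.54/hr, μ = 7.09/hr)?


ρ = 38.54/7.09 = 5.4358
L = ρ[1 − (K+1)ρ^K + Kρ^(K+1)] / [(1−ρ)(1−ρ^(K+1))]
Numerator: 5.4358·(1 − 10·4143709.263256 + 9·22524478.844274) = 876707365.360500
Denominator: (-4.4358)·(-22524477.844274) = 99914644.316280
L = 876707365.360500/99914644.316280 = 8.7746

Final: 8.7746


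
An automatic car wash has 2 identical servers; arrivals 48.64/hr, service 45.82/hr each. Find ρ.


ρ = λ/(cμ) = 48.64/(2·45.82) = 48.64/91.64 = 0.5308

Final: 0.5308


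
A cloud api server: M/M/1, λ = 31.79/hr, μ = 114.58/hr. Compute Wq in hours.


ρ = 31.79/114.58 = 0.2774
Wq = ρ/(μ−λ) = 0.2774/(114.58 − 31.79) = 0.2774/82.79 = 0.003351 hr

Final: 0.003351 hr


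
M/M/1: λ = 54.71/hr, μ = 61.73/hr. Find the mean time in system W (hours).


W = 1/(μ−λ) = 1/(61.73 − 54.71) = 1/7.02 = 0.1425 hr

Final: 0.1425 hr


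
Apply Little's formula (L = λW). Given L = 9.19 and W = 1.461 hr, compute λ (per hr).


λ = L/W = 9.19/1.461 = 6.2902 /hr

Final: 6.2902 /hr


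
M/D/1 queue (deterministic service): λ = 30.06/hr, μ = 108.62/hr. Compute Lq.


ρ = 30.06/108.62 = 0.2767
M/D/1: Lq = ρ²/(2(1−ρ)) = 0.07659/(2·0.7233) = 0.05295

Final: 0.05295


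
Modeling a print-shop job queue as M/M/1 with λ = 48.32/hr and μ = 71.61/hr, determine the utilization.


ρ = λ/μ = 48.32/71.61 = 0.6748

Final: 0.6748


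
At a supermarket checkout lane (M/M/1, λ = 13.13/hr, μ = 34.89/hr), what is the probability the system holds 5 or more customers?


ρ = 13.13/34.89 = 0.3763
P(N ≥ n) = ρ^n = 0.3763^5 = 0.007548

Final: 0.007548


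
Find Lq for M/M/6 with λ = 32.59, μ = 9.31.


a = λ/μ = 3.5005; ρ = a/6 = 0.5834
P₀ = 0.028946
Lq = P₀·a^c·ρ / (c!·(1−ρ)²) = 0.028946·1839.95871·0.5834/(720·0.17354)
= 0.24868

Final: 0.24868


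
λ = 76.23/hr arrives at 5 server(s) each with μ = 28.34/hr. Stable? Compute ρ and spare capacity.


Total capacity cμ = 5·28.34 = 141.70/hr
ρ = λ/(cμ) = 76.23/141.70 = 0.5380
Stable ⇔ ρ < 1: YES
Spare capacity = cμ − λ = 141.70 − 76.23 = 65.47/hr

Final: ρ = 0.5380; stable; margin = 65.47/hr


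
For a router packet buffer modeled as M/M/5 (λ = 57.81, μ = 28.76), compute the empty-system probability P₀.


a = λ/μ = 57.81/28.76 = 2.0101; ρ = a/c = 0.4020
Σ_{k=0}^{4} a^k/k! (terms k=0..4) = 1.00000 + 2.01008 + 2.02022 + 1.35360 + 0.68021 = 7.06412
Tail: a^5/(5!(1−ρ)) = 32.81485/(120·0.5980) = 0.45730
P₀ = 1/(7.06412 + 0.45730) = 1/7.52142 = 0.132954

Final: 0.132954


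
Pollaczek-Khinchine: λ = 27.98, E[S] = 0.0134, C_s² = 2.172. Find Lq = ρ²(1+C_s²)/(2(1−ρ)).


ρ = λ·E[S] = 27.98·0.0134 = 0.3749
Lq = ρ²(1+C_s²)/(2(1−ρ)) = 0.1406·(1+2.172)/(2·0.6251)
= 0.1406·3.1720/1.2501 = 0.35668

Final: 0.35668


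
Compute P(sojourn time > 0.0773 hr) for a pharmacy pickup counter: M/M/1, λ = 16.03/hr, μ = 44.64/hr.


W ~ Exponential(μ−λ) for M/M/1.
μ − λ = 44.64 − 16.03 = 28.6100
P(W > t) = e^{−(μ−λ)t} = e^{−2.2116} = 0.109530

Final: 0.109530


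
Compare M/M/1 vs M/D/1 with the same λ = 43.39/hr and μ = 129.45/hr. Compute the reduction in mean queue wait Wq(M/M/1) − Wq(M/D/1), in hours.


ρ = 43.39/129.45 = 0.3352
Wq(M/M/1) = ρ/(μ−λ) = 0.3352/86.06 = 0.003895 hr
Wq(M/D/1) = ρ/(2(μ−λ)) = 0.001947 hr
Savings = 0.003895 − 0.001947 = 0.001947 hr

Final: 0.001947 hr


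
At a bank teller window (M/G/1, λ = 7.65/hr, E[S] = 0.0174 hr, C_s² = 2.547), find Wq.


ρ = λ·E[S] = 7.65·0.0174 = 0.1331
E[S²] = E[S]²(1+C_s²) = 0.0174²·(1+2.547) = 0.001074
Wq = λ·E[S²]/(2(1−ρ)) = 7.65·0.001074/(2·0.8669) = 0.004738 hr

Final: 0.004738 hr


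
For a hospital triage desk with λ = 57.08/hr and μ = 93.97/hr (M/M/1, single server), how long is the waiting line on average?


ρ = 57.08/93.97 = 0.6074
Lq = ρ²/(1−ρ) = 0.3690/0.3926 = 0.9399

Final: 0.9399


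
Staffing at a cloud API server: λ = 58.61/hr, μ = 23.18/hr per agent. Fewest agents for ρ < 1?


Stability requires cμ > λ ⇔ c > λ/μ.
λ/μ = 58.61/23.18 = 2.5285
Minimum integer c = ⌊2.5285⌋ + 1 = 3
Check: 3·23.18 = 69.54 > 58.61, while 2·23.18 = 46.36 ≤ 58.61

Final: 3 servers


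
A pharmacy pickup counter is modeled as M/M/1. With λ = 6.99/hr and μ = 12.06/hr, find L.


ρ = λ/μ = 6.99/12.06 = 0.5796
L = ρ/(1−ρ) = 0.5796/(1 − 0.5796) = 0.5796/0.4204 = 1.3787

Final: 1.3787


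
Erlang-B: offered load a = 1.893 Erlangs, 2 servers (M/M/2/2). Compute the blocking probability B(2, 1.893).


B(c,a) = (a^c/c!) / Σ_{k=0}^{c} a^k/k!
a^2/2! = 1.791724
Σ terms (k=0..2): 1.00000 + 1.89300 + 1.79172 = 4.684724
B = 1.791724/4.684724 = 0.382461

Final: 0.382461


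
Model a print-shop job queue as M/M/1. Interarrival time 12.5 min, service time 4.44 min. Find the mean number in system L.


λ = 60/12.5 = 4.8000 /hr
μ = 60/4.44 = 13.5135 /hr
ρ = λ/μ = 4.8000/13.5135 = 0.3552
L = ρ/(1−ρ) = 0.3552/0.6448 = 0.5509

Final: 0.5509


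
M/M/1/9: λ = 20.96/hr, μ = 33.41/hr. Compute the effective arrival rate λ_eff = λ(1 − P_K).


ρ = 0.6274; P_K = (1−ρ)ρ^9/(1−ρ^10) = 0.005663
λ_eff = λ(1 − P_K) = 20.96·(1 − 0.005663) = 20.96·0.994337 = 20.8413 /hr

Final: 20.8413 /hr


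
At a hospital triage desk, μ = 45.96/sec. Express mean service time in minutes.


Mean service time = 1/μ = 1/45.96 second = 0.02176 second
In minutes: 0.02176 × 0.0166667 = 0.0003626 min

Final: 0.0003626 min


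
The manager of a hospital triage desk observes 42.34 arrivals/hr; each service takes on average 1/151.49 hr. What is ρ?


ρ = λ/μ = 42.34/151.49 = 0.2795

Final: 0.2795


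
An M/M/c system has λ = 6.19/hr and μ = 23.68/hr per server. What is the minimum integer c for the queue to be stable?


Stability requires cμ > λ ⇔ c > λ/μ.
λ/μ = 6.19/23.68 = 0.2614
Minimum integer c = ⌊0.2614⌋ + 1 = 1
Check: 1·23.68 = 23.68 > 6.19, while 0·23.68 = 0.00 ≤ 6.19

Final: 1 servers


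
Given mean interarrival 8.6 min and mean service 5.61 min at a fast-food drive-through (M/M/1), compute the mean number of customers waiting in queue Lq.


λ = 60/8.6 = 6.9767 /hr
μ = 60/5.61 = 10.6952 /hr
ρ = λ/μ = 6.9767/10.6952 = 0.6523
Lq = ρ²/(1−ρ) = 0.4255/0.3477 = 1.2239

Final: 1.2239


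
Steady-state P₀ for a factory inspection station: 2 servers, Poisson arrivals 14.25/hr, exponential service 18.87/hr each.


a = λ/μ = 14.25/18.87 = 0.7552; ρ = a/c = 0.3776
Σ_{k=0}^{1} a^k/k! (terms k=0..1) = 1.00000 + 0.75517 = 1.75517
Tail: a^2/(2!(1−ρ)) = 0.57028/(2·0.6224) = 0.45812
P₀ = 1/(1.75517 + 0.45812) = 1/2.21328 = 0.451818

Final: 0.451818


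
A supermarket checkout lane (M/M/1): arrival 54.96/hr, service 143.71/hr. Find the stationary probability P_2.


ρ = 54.96/143.71 = 0.3824
P_n = (1−ρ)·ρ^n = (1 − 0.3824)·0.3824^2 = 0.6176·0.146258 = 0.090324

Final: 0.090324


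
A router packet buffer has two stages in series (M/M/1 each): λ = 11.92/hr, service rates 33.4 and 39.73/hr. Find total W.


Each node sees arrival rate λ = 11.92/hr (tandem ⇒ throughput preserved).
W₁ = 1/(μ₁−λ) = 1/(33.4−11.92) = 0.04655 hr
W₂ = 1/(μ₂−λ) = 1/(39.73−11.92) = 0.03596 hr
W_total = W₁ + W₂ = 0.04655 + 0.03596 = 0.08251 hr

Final: 0.08251 hr


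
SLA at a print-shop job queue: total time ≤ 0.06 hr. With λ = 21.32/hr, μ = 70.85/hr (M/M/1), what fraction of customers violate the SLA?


W ~ Exponential(μ−λ) for M/M/1.
μ − λ = 70.85 − 21.32 = 49.5300
P(W > t) = e^{−(μ−λ)t} = e^{−2.9718} = 0.051211

Final: 0.051211


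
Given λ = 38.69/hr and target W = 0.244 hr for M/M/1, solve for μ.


W = 1/(μ−λ) ⇒ μ − λ = 1/W = 1/0.244 = 4.0984
μ = λ + 1/W = 38.69 + 4.0984 = 42.7884 per hr

Final: 42.7884 /hr


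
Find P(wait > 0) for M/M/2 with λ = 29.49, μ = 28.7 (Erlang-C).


a = λ/μ = 1.0275; ρ = a/2 = 0.5138
P₀ = 0.321211 (from M/M/c formula)
C(c,a) = [a^c/(c!(1−ρ))]·P₀ = [1.05581/(2·0.4862)]·0.321211
= 1.08569·0.321211 = 0.348737

Final: 0.348737


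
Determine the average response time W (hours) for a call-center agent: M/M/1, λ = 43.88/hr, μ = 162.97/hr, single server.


W = 1/(μ−λ) = 1/(162.97 − 43.88) = 1/119.09 = 0.008397 hr

Final: 0.008397 hr


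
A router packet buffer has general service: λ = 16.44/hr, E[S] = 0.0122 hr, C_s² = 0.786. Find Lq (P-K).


ρ = λ·E[S] = 16.44·0.0122 = 0.2006
Lq = ρ²(1+C_s²)/(2(1−ρ)) = 0.04023·(1+0.786)/(2·0.7994)
= 0.04023·1.7860/1.5989 = 0.04494

Final: 0.04494


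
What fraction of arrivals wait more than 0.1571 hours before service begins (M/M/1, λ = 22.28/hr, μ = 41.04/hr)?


ρ = 22.28/41.04 = 0.5429
P(Wq > t) = ρ·e^{−(μ−λ)t} = 0.5429·e^{−2.9472}
= 0.5429·0.052487 = 0.028494

Final: 0.028494


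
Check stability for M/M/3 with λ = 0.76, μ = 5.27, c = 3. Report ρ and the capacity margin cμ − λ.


Total capacity cμ = 3·5.27 = 15.81/hr
ρ = λ/(cμ) = 0.76/15.81 = 0.04807
Stable ⇔ ρ < 1: YES
Spare capacity = cμ − λ = 15.81 − 0.76 = 15.05/hr

Final: ρ = 0.04807; stable; margin = 15.05/hr


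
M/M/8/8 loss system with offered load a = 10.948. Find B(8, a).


B(c,a) = (a^c/c!) / Σ_{k=0}^{c} a^k/k!
a^8/8! = 5118.677719
Σ terms (k=0..8): 1.00000 + 10.94800 + 59.92935 + 218.70218 + 598.58787 + 1310.66800 + 2391.53222 + 3740.35639 + 5118.67772 = 13450.401737
B = 5118.677719/13450.401737 = 0.380559

Final: 0.380559


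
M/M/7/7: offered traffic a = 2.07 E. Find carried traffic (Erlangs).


B(7,2.07) = 0.004083 (Erlang-B)
Carried load = a(1 − B) = 2.07·(1 − 0.004083) = 2.07·0.995917 = 2.0615 E

Final: 2.0615 Erlangs


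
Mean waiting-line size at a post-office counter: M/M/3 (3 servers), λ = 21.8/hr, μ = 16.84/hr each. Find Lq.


a = λ/μ = 1.2945; ρ = a/3 = 0.4315
P₀ = 0.265360
Lq = P₀·a^c·ρ / (c!·(1−ρ)²) = 0.265360·2.16942·0.4315/(6·0.32318)
= 0.12811

Final: 0.12811


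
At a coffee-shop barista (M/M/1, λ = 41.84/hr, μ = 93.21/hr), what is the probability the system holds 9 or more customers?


ρ = 41.84/93.21 = 0.4489
P(N ≥ n) = ρ^n = 0.4489^9 = 0.0007399

Final: 0.0007399


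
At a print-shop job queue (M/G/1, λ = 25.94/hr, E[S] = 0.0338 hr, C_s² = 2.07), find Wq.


ρ = λ·E[S] = 25.94·0.0338 = 0.8768
E[S²] = E[S]²(1+C_s²) = 0.0338²·(1+2.07) = 0.003507
Wq = λ·E[S²]/(2(1−ρ)) = 25.94·0.003507/(2·0.1232) = 0.36915 hr

Final: 0.36915 hr


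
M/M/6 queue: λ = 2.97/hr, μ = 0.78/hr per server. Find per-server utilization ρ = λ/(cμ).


ρ = λ/(cμ) = 2.97/(6·0.78) = 2.97/4.68 = 0.6346

Final: 0.6346


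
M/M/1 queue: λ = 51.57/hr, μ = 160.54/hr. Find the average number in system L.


ρ = λ/μ = 51.57/160.54 = 0.3212
L = ρ/(1−ρ) = 0.3212/(1 − 0.3212) = 0.3212/0.6788 = 0.4732

Final: 0.4732
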